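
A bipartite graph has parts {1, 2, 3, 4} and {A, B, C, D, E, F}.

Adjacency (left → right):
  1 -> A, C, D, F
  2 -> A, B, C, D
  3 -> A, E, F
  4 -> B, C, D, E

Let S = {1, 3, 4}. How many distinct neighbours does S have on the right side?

The union of neighbours of {1, 3, 4} is {A, B, C, D, E, F}, which has 6 elements.
Since |N(S)| = 6 ≥ |S| = 3, Hall's condition holds for this subset.

6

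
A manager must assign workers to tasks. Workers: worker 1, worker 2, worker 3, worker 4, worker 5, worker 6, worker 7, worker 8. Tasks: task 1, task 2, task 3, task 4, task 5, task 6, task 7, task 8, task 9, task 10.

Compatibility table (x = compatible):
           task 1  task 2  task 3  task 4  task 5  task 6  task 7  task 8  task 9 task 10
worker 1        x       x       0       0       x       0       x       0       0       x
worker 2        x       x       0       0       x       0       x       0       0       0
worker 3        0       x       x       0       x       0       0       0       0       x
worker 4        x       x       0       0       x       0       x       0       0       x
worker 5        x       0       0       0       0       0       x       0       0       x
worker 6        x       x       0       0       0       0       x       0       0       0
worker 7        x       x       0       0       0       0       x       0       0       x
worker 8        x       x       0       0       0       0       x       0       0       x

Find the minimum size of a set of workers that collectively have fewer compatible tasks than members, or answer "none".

6

Take S = {worker 1, worker 2, worker 4, worker 5, worker 6, worker 7}. Its neighbourhood is {task 1, task 2, task 5, task 7, task 10}, so |N(S)| = 5 < |S| = 6.
Every subset of size less than 6 has at least as many neighbours as members, so 6 is the minimum.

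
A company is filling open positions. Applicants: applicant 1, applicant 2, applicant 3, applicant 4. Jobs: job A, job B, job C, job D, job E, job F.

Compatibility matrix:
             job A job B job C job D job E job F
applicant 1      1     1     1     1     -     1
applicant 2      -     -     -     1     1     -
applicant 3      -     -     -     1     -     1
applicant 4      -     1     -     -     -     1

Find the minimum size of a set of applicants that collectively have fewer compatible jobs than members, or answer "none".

A matching saturating every applicant exists, for instance applicant 1→job B, applicant 2→job E, applicant 3→job D, applicant 4→job F.
By Hall's marriage theorem, this means |N(S)| ≥ |S| for every subset S, so no violating subset exists.

none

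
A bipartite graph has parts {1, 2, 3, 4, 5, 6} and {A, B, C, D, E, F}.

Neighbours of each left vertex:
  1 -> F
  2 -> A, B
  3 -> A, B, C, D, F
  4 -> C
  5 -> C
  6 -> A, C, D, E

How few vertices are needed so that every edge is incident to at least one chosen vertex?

5

{1, 2, 3, 6, C} is a vertex cover of size 5: every edge has an endpoint in this set.
No smaller cover exists because 1–F, 2–B, 3–A, 4–C, 6–E is a matching of size 5, and a cover must include an endpoint of each of these disjoint edges (König's theorem).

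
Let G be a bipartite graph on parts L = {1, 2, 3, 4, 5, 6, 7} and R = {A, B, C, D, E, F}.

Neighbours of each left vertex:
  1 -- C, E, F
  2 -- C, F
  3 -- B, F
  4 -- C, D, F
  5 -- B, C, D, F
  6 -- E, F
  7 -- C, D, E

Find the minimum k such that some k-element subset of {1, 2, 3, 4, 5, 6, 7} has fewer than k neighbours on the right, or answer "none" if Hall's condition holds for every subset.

5

Take S = {1, 2, 4, 6, 7}. Its neighbourhood is {C, D, E, F}, so |N(S)| = 4 < |S| = 5.
Every subset of size less than 5 has at least as many neighbours as members, so 5 is the minimum.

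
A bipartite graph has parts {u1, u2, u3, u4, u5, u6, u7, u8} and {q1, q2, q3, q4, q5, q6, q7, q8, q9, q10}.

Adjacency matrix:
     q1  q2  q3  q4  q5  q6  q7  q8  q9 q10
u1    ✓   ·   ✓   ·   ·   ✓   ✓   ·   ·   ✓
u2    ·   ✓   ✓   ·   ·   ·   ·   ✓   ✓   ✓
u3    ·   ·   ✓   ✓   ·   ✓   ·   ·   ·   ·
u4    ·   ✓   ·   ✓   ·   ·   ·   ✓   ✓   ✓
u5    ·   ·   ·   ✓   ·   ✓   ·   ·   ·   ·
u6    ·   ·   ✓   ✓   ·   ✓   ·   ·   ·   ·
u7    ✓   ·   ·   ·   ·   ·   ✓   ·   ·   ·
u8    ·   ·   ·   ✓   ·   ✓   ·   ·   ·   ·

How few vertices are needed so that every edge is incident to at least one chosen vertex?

The 7 edges u1–q1, u2–q8, u3–q3, u4–q9, u5–q4, u6–q6, u7–q7 form a matching, so any vertex cover needs at least 7 vertices (one per matched edge).
Conversely {u1, u2, u4, u7, q3, q4, q6} meets every edge and has exactly 7 vertices, so 7 is optimal.

7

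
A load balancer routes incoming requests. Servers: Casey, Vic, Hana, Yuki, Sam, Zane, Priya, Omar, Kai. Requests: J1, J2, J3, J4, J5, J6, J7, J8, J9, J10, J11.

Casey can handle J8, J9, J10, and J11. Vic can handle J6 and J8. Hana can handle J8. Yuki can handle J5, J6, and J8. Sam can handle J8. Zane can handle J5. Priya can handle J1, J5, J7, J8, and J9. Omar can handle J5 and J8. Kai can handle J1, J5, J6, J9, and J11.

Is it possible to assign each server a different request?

No

The set {Vic, Hana, Yuki, Sam, Zane, Omar} has only 3 neighbours ({J5, J6, J8}), so by Hall's theorem at most 6 of the 9 servers can be matched.
Hence no matching covers every server.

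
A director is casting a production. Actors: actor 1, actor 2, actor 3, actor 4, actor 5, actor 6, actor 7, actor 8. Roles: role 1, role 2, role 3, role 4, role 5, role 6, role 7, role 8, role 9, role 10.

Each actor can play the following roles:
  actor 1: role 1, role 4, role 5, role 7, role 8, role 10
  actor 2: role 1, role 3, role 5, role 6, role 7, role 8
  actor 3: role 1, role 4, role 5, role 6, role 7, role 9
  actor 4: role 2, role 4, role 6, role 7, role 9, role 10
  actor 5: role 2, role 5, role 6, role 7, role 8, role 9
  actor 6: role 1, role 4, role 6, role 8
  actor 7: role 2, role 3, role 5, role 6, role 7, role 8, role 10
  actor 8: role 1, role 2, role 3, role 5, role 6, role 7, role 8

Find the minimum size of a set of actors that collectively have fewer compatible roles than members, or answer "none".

none

A matching saturating every actor exists, for instance actor 1→role 5, actor 2→role 3, actor 3→role 1, actor 4→role 10, actor 5→role 9, actor 6→role 6, actor 7→role 8, actor 8→role 7.
By Hall's marriage theorem, this means |N(S)| ≥ |S| for every subset S, so no violating subset exists.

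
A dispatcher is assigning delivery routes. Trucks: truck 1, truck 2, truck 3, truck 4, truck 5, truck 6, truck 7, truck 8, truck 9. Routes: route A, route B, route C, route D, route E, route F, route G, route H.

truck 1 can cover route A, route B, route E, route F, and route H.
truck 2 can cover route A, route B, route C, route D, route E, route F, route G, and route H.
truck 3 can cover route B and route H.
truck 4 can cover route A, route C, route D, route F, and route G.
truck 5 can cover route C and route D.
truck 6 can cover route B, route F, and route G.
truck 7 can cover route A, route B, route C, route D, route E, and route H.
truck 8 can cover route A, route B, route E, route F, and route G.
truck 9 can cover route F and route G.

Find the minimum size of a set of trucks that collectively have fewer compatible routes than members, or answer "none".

Take S = {truck 1, truck 2, truck 3, truck 4, truck 5, truck 6, truck 7, truck 8, truck 9}. Its neighbourhood is {route A, route B, route C, route D, route E, route F, route G, route H}, so |N(S)| = 8 < |S| = 9.
Every subset of size less than 9 has at least as many neighbours as members, so 9 is the minimum.

9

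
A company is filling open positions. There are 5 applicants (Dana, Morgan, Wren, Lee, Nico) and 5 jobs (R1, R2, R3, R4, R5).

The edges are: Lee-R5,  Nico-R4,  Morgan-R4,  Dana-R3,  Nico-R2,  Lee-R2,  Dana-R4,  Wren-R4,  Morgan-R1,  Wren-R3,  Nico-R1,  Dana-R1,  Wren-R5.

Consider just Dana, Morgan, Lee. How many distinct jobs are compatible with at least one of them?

The union of neighbours of {Dana, Morgan, Lee} is {R1, R2, R3, R4, R5}, which has 5 elements.
Since |N(S)| = 5 ≥ |S| = 3, Hall's condition holds for this subset.

5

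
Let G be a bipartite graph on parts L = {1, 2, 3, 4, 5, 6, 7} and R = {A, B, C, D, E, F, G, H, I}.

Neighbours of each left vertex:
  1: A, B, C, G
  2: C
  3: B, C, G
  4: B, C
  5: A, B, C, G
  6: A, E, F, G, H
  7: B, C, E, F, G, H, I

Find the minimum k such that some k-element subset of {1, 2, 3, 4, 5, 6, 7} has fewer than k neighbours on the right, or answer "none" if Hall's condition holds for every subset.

5

Take S = {1, 2, 3, 4, 5}. Its neighbourhood is {A, B, C, G}, so |N(S)| = 4 < |S| = 5.
Every subset of size less than 5 has at least as many neighbours as members, so 5 is the minimum.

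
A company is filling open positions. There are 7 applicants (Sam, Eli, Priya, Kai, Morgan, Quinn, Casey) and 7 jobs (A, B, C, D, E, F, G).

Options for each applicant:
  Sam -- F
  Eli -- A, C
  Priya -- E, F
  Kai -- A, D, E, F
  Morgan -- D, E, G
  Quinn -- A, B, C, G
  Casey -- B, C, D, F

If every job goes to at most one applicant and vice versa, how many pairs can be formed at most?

7

For example, pair Sam–F, Eli–A, Priya–E, Kai–D, Morgan–G, Quinn–C, Casey–B.
This saturates every applicant, so 7 is the maximum.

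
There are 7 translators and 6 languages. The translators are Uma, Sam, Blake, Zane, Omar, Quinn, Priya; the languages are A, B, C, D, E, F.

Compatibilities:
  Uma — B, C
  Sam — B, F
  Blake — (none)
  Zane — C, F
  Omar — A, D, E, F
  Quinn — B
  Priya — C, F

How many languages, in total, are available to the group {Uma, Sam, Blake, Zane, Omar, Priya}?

6

The union of neighbours of {Uma, Sam, Blake, Zane, Omar, Priya} is {A, B, C, D, E, F}, which has 6 elements.
Since |N(S)| = 6 ≥ |S| = 6, Hall's condition holds for this subset.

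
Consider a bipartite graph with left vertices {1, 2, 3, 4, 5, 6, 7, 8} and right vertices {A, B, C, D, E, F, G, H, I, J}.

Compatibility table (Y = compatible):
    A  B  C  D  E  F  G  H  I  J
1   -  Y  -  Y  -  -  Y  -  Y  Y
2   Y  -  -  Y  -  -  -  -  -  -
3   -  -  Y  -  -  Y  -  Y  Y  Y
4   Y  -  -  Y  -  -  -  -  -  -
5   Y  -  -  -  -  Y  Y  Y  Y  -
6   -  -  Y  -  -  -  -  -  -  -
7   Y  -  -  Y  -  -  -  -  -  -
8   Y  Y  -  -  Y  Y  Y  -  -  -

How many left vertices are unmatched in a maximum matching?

One maximum matching: 1→B, 2→A, 3→J, 4→D, 5→H, 6→C, 8→G.
The set {2, 4, 7} has only 2 neighbours ({A, D}), so by Hall's theorem at most 7 of the 8 left vertices can be matched.
That matches 7 of the 8, leaving 1 unmatched; no matching can do better.

1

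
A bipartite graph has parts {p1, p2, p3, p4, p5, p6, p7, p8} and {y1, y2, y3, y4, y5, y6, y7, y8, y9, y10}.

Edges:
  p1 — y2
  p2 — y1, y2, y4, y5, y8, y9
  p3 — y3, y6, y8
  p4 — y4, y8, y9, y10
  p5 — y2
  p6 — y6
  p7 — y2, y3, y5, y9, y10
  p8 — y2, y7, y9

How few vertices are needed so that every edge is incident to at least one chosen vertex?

{p2, p3, p4, p6, p7, p8, y2} is a vertex cover of size 7: every edge has an endpoint in this set.
No smaller cover exists because p1–y2, p2–y4, p3–y8, p4–y10, p6–y6, p7–y3, p8–y7 is a matching of size 7, and a cover must include an endpoint of each of these disjoint edges (König's theorem).

7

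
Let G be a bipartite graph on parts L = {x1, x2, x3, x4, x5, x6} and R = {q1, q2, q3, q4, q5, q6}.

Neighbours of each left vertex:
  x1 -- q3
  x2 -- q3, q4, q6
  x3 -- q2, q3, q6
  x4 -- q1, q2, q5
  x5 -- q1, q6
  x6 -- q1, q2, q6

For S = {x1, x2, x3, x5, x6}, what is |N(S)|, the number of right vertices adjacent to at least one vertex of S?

5

The union of neighbours of {x1, x2, x3, x5, x6} is {q1, q2, q3, q4, q6}, which has 5 elements.
Since |N(S)| = 5 ≥ |S| = 5, Hall's condition holds for this subset.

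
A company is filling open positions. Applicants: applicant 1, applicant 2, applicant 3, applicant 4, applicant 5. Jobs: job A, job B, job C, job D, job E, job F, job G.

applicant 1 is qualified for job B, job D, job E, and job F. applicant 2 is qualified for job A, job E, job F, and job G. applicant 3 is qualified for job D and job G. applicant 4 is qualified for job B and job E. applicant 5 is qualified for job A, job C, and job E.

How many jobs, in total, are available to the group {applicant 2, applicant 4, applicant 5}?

The union of neighbours of {applicant 2, applicant 4, applicant 5} is {job A, job B, job C, job E, job F, job G}, which has 6 elements.
Since |N(S)| = 6 ≥ |S| = 3, Hall's condition holds for this subset.

6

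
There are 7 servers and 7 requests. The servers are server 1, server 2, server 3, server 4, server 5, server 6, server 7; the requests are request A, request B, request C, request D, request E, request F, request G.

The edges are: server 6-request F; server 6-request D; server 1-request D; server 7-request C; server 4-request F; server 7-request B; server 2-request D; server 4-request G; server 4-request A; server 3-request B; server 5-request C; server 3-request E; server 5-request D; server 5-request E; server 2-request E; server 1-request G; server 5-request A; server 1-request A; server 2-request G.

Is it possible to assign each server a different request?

Yes

For example, pair server 1→request A, server 2→request G, server 3→request B, server 4→request F, server 5→request E, server 6→request D, server 7→request C.
All 7 servers are covered.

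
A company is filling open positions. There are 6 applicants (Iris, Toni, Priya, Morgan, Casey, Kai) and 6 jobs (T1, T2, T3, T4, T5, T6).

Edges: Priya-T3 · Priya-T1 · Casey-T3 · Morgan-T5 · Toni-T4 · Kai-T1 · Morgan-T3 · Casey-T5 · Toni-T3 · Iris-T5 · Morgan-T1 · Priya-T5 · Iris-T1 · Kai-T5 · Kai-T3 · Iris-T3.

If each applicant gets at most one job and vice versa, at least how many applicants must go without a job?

2

One maximum matching: Iris→T3, Toni→T4, Priya→T1, Morgan→T5.
The set {Iris, Priya, Morgan, Casey, Kai} has only 3 neighbours ({T1, T3, T5}), so by Hall's theorem at most 4 of the 6 applicants can be matched.
That matches 4 of the 6, leaving 2 unmatched; no matching can do better.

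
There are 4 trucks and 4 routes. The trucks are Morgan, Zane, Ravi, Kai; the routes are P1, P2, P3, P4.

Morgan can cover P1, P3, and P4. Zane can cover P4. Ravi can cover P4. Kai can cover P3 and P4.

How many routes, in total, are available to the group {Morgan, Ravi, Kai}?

3

The union of neighbours of {Morgan, Ravi, Kai} is {P1, P3, P4}, which has 3 elements.
Since |N(S)| = 3 ≥ |S| = 3, Hall's condition holds for this subset.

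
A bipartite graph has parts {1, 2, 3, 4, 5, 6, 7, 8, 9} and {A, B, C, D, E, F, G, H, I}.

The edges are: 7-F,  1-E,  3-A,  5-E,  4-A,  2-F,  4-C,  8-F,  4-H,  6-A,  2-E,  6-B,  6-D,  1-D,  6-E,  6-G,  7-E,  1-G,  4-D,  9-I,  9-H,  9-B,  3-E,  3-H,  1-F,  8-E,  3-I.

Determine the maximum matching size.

7

For example, pair 1–D, 2–F, 3–I, 4–C, 5–E, 6–G, 9–B.
The set {2, 5, 7, 8} has only 2 neighbours ({E, F}), so by Hall's theorem at most 7 of the 9 left vertices can be matched.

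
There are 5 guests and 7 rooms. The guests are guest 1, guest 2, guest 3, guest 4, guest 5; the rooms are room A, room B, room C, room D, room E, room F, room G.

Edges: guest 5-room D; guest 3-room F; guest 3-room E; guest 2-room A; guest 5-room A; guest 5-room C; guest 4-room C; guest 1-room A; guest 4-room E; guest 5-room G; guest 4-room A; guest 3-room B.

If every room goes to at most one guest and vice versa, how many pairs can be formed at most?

4

A valid assignment of size 4: guest 1–room A, guest 3–room F, guest 4–room E, guest 5–room G.
The set {guest 1, guest 2} has only 1 neighbour ({room A}), so by Hall's theorem at most 4 of the 5 guests can be matched.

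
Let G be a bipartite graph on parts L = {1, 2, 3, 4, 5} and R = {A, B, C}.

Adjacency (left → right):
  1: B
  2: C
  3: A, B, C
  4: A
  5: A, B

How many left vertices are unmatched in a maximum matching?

2

A valid assignment of size 3: 1–B, 2–C, 3–A.
The set {1, 2, 3, 4, 5} has only 3 neighbours ({A, B, C}), so by Hall's theorem at most 3 of the 5 left vertices can be matched.
That matches 3 of the 5, leaving 2 unmatched; no matching can do better.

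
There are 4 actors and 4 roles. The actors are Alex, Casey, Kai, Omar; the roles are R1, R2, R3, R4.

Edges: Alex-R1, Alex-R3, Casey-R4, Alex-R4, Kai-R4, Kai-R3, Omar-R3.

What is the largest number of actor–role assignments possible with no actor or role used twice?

3

One maximum matching: Alex–R1, Casey–R4, Kai–R3.
The set {Casey, Kai, Omar} has only 2 neighbours ({R3, R4}), so by Hall's theorem at most 3 of the 4 actors can be matched.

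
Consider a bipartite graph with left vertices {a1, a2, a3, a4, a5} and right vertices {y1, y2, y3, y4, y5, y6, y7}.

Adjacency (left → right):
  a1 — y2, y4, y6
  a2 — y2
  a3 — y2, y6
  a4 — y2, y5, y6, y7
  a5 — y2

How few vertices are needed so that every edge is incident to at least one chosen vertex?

4

The 4 edges a1–y4, a2–y2, a3–y6, a4–y7 form a matching, so any vertex cover needs at least 4 vertices (one per matched edge).
Conversely {a1, a3, a4, y2} meets every edge and has exactly 4 vertices, so 4 is optimal.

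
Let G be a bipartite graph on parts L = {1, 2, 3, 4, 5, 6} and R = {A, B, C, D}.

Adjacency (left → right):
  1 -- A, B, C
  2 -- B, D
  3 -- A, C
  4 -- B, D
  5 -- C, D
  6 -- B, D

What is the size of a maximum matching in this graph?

A valid assignment of size 4: 1→C, 2→D, 3→A, 4→B.
The set {1, 2, 3, 4, 5, 6} has only 4 neighbours ({A, B, C, D}), so by Hall's theorem at most 4 of the 6 left vertices can be matched.

4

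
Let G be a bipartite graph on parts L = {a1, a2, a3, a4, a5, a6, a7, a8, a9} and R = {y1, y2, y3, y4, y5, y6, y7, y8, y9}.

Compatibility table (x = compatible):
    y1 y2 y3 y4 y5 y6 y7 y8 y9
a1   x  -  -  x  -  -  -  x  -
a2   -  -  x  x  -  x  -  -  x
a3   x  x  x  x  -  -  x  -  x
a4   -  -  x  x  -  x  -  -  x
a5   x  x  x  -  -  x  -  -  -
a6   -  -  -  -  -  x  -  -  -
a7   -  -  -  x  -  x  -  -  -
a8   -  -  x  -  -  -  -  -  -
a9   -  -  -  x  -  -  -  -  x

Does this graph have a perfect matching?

The set {a2, a4, a6, a7, a8, a9} has only 4 neighbours ({y3, y4, y6, y9}), so by Hall's theorem at most 7 of the 9 left vertices can be matched.
Hence no matching covers every left vertex.

No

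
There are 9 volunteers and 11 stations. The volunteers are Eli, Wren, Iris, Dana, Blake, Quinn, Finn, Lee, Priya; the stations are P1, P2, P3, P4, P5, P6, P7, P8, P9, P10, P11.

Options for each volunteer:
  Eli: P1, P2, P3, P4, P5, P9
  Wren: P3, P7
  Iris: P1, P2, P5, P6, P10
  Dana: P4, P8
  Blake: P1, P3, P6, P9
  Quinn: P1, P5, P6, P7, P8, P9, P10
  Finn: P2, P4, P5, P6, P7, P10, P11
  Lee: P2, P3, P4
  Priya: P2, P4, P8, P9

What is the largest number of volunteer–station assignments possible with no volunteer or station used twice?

One maximum matching: Eli–P3, Wren–P7, Iris–P2, Dana–P8, Blake–P6, Quinn–P1, Finn–P11, Lee–P4, Priya–P9.
All 9 volunteers are matched, so no larger matching exists.

9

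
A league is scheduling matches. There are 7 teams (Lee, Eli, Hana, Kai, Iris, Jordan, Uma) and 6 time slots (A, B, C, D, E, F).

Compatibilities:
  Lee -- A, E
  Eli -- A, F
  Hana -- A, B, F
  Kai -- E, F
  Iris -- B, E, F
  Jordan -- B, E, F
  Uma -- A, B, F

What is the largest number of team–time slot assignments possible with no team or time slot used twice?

A valid assignment of size 4: Lee–A, Eli–F, Hana–B, Kai–E.
The set {Lee, Eli, Hana, Kai, Iris, Jordan, Uma} has only 4 neighbours ({A, B, E, F}), so by Hall's theorem at most 4 of the 7 teams can be matched.

4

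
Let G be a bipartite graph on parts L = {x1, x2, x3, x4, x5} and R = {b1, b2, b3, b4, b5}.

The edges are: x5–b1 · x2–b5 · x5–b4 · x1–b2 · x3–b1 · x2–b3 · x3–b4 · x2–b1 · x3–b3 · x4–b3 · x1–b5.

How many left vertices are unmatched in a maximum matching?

0

A valid assignment of size 5: x1–b2, x2–b5, x3–b1, x4–b3, x5–b4.
This saturates every left vertex, so 5 is the maximum.
That matches 5 of the 5, leaving 0 unmatched; no matching can do better.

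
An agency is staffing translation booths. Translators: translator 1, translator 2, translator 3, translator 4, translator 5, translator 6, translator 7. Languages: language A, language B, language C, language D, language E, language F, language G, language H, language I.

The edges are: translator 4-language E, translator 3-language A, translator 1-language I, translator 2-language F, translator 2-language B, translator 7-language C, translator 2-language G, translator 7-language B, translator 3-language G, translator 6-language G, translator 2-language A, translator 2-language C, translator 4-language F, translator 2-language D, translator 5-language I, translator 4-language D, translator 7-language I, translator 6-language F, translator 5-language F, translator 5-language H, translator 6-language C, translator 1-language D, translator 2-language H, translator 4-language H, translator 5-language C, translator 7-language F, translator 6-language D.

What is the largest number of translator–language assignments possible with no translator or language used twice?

7

A valid assignment of size 7: translator 1-language I, translator 2-language D, translator 3-language A, translator 4-language E, translator 5-language H, translator 6-language G, translator 7-language F.
All 7 translators are matched, so no larger matching exists.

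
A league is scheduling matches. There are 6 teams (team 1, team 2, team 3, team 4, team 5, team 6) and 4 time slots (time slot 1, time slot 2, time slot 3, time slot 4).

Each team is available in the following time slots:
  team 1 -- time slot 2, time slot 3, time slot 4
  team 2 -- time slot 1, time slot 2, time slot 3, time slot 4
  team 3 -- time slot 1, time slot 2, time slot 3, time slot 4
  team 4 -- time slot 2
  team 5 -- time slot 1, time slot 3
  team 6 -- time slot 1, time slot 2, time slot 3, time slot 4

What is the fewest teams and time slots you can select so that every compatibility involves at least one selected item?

4

The 4 edges team 1–time slot 3, team 2–time slot 4, team 3–time slot 1, team 4–time slot 2 form a matching, so any vertex cover needs at least 4 vertices (one per matched edge).
Conversely {time slot 1, time slot 2, time slot 3, time slot 4} meets every edge and has exactly 4 vertices, so 4 is optimal.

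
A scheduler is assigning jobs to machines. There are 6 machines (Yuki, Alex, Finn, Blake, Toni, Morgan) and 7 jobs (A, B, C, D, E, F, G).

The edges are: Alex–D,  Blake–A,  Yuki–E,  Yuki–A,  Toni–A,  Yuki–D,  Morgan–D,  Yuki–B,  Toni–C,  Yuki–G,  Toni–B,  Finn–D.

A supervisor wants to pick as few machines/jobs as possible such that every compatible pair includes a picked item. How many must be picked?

4

{Yuki, Blake, Toni, D} is a vertex cover of size 4: every edge has an endpoint in this set.
No smaller cover exists because Yuki–G, Alex–D, Blake–A, Toni–B is a matching of size 4, and a cover must include an endpoint of each of these disjoint edges (König's theorem).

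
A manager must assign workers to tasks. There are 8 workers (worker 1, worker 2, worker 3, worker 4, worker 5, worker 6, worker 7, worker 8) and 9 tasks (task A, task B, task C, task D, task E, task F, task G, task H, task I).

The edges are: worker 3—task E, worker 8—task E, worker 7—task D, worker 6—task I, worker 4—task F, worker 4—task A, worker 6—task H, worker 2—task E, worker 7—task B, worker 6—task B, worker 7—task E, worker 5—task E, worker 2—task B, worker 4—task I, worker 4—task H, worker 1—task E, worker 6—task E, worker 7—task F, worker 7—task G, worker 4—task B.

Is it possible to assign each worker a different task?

The set {worker 1, worker 3, worker 5, worker 8} has only 1 neighbour ({task E}), so by Hall's theorem at most 5 of the 8 workers can be matched.
Hence no matching covers every worker.

No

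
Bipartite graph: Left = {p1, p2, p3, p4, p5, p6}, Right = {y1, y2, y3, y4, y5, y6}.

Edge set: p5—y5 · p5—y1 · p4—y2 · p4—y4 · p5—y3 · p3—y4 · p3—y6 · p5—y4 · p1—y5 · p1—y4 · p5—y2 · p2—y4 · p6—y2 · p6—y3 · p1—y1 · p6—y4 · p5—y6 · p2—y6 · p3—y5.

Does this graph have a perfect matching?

Yes

For example, pair p1–y1, p2–y4, p3–y5, p4–y2, p5–y6, p6–y3.
Every left vertex is matched, so this is a perfect matching.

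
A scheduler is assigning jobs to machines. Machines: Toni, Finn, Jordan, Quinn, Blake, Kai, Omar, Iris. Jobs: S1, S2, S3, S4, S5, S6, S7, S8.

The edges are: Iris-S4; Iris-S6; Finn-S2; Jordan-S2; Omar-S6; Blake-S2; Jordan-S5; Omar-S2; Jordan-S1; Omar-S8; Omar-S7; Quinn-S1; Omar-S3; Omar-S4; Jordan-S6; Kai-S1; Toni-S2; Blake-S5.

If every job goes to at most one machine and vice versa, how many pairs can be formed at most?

6

For example, pair Toni→S2, Jordan→S6, Quinn→S1, Blake→S5, Omar→S7, Iris→S4.
The set {Toni, Finn, Quinn, Kai} has only 2 neighbours ({S1, S2}), so by Hall's theorem at most 6 of the 8 machines can be matched.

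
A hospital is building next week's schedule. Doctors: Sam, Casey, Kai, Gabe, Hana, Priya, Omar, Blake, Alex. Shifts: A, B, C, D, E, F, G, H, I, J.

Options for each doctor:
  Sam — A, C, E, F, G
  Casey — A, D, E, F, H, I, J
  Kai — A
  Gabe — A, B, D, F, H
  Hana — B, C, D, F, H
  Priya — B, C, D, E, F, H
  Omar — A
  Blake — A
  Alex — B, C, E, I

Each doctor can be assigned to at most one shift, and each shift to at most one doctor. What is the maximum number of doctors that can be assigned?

For example, pair Sam–G, Casey–J, Kai–A, Gabe–H, Hana–F, Priya–E, Alex–B.
The set {Kai, Omar, Blake} has only 1 neighbour ({A}), so by Hall's theorem at most 7 of the 9 doctors can be matched.

7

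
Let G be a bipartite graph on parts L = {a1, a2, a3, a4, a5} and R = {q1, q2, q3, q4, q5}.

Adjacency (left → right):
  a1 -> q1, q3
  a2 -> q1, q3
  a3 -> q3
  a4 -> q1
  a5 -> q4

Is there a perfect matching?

The set {a1, a2, a3, a4} has only 2 neighbours ({q1, q3}), so by Hall's theorem at most 3 of the 5 left vertices can be matched.
Hence no matching covers every left vertex.

No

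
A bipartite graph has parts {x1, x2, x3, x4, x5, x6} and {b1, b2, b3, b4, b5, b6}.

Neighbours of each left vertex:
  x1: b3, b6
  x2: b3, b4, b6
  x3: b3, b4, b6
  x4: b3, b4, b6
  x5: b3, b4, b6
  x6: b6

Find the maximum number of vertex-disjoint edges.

One maximum matching: x1–b6, x2–b4, x3–b3.
The set {x1, x2, x3, x4, x5, x6} has only 3 neighbours ({b3, b4, b6}), so by Hall's theorem at most 3 of the 6 left vertices can be matched.

3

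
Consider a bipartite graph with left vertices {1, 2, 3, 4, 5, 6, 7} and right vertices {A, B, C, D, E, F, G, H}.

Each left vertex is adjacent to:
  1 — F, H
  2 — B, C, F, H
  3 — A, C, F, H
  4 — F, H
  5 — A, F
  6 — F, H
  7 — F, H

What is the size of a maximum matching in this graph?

5

One maximum matching: 1-H, 2-B, 3-C, 4-F, 5-A.
The set {1, 4, 6, 7} has only 2 neighbours ({F, H}), so by Hall's theorem at most 5 of the 7 left vertices can be matched.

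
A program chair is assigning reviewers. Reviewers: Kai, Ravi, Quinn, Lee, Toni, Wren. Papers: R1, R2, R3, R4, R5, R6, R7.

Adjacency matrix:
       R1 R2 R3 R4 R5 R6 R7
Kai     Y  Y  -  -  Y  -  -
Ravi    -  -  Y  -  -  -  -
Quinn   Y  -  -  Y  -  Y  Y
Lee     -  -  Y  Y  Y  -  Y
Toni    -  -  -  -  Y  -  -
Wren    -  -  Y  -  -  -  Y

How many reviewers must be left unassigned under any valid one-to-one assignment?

For example, pair Kai-R2, Ravi-R3, Quinn-R6, Lee-R4, Toni-R5, Wren-R7.
This saturates every reviewer, so 6 is the maximum.
That matches 6 of the 6, leaving 0 unmatched; no matching can do better.

0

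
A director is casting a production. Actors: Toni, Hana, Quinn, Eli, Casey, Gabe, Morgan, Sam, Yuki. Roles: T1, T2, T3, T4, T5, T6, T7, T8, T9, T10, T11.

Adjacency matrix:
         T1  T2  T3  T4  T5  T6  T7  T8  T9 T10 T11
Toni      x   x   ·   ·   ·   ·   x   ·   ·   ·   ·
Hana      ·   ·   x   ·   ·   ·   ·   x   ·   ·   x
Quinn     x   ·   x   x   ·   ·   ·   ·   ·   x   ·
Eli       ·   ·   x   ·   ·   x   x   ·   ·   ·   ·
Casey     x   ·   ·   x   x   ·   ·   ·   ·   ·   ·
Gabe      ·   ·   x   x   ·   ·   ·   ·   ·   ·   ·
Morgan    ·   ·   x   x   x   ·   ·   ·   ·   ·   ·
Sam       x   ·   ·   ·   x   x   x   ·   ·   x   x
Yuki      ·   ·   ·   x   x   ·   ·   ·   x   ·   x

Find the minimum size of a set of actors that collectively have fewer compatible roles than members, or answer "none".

A matching saturating every actor exists, for instance Toni→T2, Hana→T11, Quinn→T4, Eli→T7, Casey→T1, Gabe→T3, Morgan→T5, Sam→T10, Yuki→T9.
By Hall's marriage theorem, this means |N(S)| ≥ |S| for every subset S, so no violating subset exists.

none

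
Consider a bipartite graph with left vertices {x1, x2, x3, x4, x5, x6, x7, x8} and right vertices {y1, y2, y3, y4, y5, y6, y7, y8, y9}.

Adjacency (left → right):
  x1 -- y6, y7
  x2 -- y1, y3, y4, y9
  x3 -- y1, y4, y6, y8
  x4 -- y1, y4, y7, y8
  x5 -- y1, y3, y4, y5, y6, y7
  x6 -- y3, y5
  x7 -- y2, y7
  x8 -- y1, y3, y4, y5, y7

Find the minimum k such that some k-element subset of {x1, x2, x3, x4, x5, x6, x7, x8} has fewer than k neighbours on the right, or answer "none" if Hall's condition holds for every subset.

none

A matching saturating every left vertex exists, for instance x1→y6, x2→y3, x3→y8, x4→y1, x5→y4, x6→y5, x7→y2, x8→y7.
By Hall's marriage theorem, this means |N(S)| ≥ |S| for every subset S, so no violating subset exists.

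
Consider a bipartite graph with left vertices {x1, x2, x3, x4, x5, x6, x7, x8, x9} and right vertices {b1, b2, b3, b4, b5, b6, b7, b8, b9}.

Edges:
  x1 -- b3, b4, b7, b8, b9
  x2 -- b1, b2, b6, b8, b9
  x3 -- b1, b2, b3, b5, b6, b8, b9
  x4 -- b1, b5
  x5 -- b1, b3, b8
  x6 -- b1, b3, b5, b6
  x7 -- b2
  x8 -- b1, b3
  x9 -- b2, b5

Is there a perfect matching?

No

The set {x2, x3, x4, x5, x6, x7, x8, x9} has only 7 neighbours ({b1, b2, b3, b5, b6, b8, b9}), so by Hall's theorem at most 8 of the 9 left vertices can be matched.
Hence no matching covers every left vertex.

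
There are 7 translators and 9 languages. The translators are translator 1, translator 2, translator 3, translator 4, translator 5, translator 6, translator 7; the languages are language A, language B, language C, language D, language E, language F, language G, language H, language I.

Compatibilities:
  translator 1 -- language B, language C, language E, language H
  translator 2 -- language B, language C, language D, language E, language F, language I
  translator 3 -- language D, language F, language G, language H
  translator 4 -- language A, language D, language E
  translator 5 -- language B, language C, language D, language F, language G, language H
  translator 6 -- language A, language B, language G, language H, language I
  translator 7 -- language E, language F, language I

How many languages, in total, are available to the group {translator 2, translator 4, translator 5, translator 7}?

The union of neighbours of {translator 2, translator 4, translator 5, translator 7} is {language A, language B, language C, language D, language E, language F, language G, language H, language I}, which has 9 elements.
Since |N(S)| = 9 ≥ |S| = 4, Hall's condition holds for this subset.

9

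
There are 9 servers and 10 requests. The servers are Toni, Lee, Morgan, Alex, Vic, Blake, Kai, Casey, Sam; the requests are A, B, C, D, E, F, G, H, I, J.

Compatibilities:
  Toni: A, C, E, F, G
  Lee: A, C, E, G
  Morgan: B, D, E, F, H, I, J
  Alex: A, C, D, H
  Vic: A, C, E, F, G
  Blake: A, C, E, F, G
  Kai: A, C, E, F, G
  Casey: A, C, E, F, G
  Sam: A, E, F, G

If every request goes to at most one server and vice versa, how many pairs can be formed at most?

7

For example, pair Toni→F, Lee→C, Morgan→J, Alex→D, Vic→E, Blake→A, Kai→G.
The set {Toni, Lee, Vic, Blake, Kai, Casey, Sam} has only 5 neighbours ({A, C, E, F, G}), so by Hall's theorem at most 7 of the 9 servers can be matched.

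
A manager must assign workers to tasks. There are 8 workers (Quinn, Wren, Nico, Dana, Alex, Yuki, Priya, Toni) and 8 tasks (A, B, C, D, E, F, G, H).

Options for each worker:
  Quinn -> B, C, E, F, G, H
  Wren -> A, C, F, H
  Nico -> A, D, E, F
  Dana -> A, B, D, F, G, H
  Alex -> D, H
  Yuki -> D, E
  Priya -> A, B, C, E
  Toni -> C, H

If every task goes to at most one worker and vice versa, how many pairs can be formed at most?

One maximum matching: Quinn-G, Wren-F, Nico-D, Dana-A, Alex-H, Yuki-E, Priya-B, Toni-C.
This saturates every worker, so 8 is the maximum.

8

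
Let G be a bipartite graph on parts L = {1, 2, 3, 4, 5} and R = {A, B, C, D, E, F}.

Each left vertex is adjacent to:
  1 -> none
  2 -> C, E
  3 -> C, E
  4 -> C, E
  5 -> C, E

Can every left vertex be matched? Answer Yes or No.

No

The set {1, 2, 3, 4, 5} has only 2 neighbours ({C, E}), so by Hall's theorem at most 2 of the 5 left vertices can be matched.
Hence no matching covers every left vertex.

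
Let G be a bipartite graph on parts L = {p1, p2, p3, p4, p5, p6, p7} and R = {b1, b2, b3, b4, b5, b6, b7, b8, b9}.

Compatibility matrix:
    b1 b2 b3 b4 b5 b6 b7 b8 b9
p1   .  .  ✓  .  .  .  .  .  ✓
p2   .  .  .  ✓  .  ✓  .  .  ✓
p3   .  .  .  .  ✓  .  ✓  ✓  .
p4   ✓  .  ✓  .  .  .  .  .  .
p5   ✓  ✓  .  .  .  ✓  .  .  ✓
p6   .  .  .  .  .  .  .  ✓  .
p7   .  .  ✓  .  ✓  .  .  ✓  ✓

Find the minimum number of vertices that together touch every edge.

{p1, p2, p3, p4, p5, p6, p7} is a vertex cover of size 7: every edge has an endpoint in this set.
No smaller cover exists because p1–b9, p2–b4, p3–b5, p4–b1, p5–b6, p6–b8, p7–b3 is a matching of size 7, and a cover must include an endpoint of each of these disjoint edges (König's theorem).

7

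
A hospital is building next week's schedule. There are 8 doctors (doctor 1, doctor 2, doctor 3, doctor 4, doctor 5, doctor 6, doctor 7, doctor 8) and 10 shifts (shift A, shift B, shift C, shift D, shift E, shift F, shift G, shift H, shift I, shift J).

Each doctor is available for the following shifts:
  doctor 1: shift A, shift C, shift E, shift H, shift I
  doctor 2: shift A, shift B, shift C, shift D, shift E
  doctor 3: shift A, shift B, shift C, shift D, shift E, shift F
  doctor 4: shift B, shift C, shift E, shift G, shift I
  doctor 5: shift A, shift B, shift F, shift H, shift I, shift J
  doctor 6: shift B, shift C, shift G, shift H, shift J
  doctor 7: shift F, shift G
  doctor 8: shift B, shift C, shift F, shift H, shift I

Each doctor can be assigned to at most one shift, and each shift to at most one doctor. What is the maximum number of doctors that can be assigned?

One maximum matching: doctor 1-shift H, doctor 2-shift D, doctor 3-shift A, doctor 4-shift I, doctor 5-shift J, doctor 6-shift B, doctor 7-shift G, doctor 8-shift F.
All 8 doctors are matched, so no larger matching exists.

8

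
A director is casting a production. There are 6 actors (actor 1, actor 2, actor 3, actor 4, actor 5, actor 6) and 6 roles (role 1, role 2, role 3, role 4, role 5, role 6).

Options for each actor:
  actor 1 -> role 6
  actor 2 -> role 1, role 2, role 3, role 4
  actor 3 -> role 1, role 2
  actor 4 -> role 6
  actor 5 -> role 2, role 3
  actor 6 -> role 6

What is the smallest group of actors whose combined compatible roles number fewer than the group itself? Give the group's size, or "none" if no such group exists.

Take S = {actor 1, actor 4}. Its neighbourhood is {role 6}, so |N(S)| = 1 < |S| = 2.
No single vertex violates Hall's condition since each has at least one neighbour, so 2 is the minimum.

2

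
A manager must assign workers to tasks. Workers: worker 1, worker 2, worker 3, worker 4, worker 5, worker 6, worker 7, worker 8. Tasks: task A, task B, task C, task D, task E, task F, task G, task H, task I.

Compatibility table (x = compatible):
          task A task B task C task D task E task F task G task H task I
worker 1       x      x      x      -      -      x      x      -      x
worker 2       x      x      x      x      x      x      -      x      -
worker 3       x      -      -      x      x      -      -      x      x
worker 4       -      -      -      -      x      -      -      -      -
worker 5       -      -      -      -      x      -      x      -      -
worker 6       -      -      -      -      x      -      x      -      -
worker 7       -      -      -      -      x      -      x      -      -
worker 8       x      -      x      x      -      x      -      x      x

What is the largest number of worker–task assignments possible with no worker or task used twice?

For example, pair worker 1-task I, worker 2-task F, worker 3-task D, worker 4-task E, worker 5-task G, worker 8-task A.
The set {worker 4, worker 5, worker 6, worker 7} has only 2 neighbours ({task E, task G}), so by Hall's theorem at most 6 of the 8 workers can be matched.

6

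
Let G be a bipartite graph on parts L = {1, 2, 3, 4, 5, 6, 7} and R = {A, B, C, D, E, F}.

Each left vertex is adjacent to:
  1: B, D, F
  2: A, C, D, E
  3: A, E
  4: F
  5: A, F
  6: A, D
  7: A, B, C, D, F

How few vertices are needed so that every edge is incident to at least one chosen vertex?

The 6 edges 1–B, 2–C, 3–E, 4–F, 5–A, 6–D form a matching, so any vertex cover needs at least 6 vertices (one per matched edge).
Conversely {A, B, C, D, E, F} meets every edge and has exactly 6 vertices, so 6 is optimal.

6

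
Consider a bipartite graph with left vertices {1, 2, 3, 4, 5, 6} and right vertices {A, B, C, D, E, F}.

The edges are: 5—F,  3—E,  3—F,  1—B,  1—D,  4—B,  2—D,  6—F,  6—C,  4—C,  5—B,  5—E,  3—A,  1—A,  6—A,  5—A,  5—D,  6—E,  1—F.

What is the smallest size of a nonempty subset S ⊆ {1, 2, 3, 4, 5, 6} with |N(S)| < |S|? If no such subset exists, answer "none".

A matching saturating every left vertex exists, for instance 1→B, 2→D, 3→F, 4→C, 5→A, 6→E.
By Hall's marriage theorem, this means |N(S)| ≥ |S| for every subset S, so no violating subset exists.

none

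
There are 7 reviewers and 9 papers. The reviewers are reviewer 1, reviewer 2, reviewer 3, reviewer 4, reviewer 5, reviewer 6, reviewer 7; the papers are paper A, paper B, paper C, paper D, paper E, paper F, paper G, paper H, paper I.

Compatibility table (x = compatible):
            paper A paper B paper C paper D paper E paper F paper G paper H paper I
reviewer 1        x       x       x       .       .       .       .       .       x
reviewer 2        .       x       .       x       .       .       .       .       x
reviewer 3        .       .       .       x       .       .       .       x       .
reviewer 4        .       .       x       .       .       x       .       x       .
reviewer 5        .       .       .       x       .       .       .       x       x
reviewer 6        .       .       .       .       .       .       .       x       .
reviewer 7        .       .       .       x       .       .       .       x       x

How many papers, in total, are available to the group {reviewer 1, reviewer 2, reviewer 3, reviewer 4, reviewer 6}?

The union of neighbours of {reviewer 1, reviewer 2, reviewer 3, reviewer 4, reviewer 6} is {paper A, paper B, paper C, paper D, paper F, paper H, paper I}, which has 7 elements.
Since |N(S)| = 7 ≥ |S| = 5, Hall's condition holds for this subset.

7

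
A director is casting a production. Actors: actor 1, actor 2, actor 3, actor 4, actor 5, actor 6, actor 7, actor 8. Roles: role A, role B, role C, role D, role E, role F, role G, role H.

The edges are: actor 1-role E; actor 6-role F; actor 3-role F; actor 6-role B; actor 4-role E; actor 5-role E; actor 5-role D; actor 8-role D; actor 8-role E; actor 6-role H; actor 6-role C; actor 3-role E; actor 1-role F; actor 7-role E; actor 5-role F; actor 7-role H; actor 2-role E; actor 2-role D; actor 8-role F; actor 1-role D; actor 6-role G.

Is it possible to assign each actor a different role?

The set {actor 1, actor 2, actor 3, actor 4, actor 5, actor 8} has only 3 neighbours ({role D, role E, role F}), so by Hall's theorem at most 5 of the 8 actors can be matched.
Hence no matching covers every actor.

No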